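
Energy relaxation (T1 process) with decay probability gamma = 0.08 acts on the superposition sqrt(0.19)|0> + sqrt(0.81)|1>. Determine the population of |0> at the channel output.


For amplitude damping with parameter gamma on state sqrt(a)|0> + sqrt(b)|1>:
alpha^2 = 0.19, beta^2 = 0.81
P(|0>) = alpha^2 + gamma * beta^2
= 0.19 + 0.08 * 0.81
= 0.19 + 0.0648
= 0.2548

0.2548


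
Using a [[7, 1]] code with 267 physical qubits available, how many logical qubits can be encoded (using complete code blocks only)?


Each code block uses 7 physical qubits for 1 logical qubit(s).
Number of complete blocks = floor(267 / 7) = 38
Logical qubits = 38 * 1
= 38

38


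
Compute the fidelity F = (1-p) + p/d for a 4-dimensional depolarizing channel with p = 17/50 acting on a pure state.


F = (1-p) + p/d
= (1 - 0.3400) + 0.3400/4
= 0.6600 + 0.0850
= 0.7450

0.7450


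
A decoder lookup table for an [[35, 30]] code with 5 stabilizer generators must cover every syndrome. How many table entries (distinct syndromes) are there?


Each stabilizer generator gives a binary (+1 or -1) measurement outcome.
With 5 independent generators:
Total syndromes = 2^5
= 32

32


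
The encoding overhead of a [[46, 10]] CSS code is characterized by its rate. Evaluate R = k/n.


Code rate R = k/n
= 10/46
= 0.2174

0.2174


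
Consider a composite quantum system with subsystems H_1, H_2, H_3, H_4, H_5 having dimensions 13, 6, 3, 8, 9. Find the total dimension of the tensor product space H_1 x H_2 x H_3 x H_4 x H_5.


dim(H_1 x H_2 x H_3 x H_4 x H_5) = 13 * 6 * 3 * 8 * 9
= 78 * 3 * 8 * 9
= 234 * 8 * 9
= 1872 * 9
= 16848

16848


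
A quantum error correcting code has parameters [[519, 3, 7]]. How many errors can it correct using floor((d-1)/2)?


Code parameters: [[519, 3, 7]], distance d = 7.
Number of correctable errors = floor((d-1)/2)
= floor((7 - 1)/2)
= floor(6/2)
= 3

3


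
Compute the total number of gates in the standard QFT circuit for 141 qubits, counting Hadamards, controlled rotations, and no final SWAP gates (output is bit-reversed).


Hadamard gates: 141
Controlled rotations: n*(n-1)/2 = 141*140/2 = 9870
SWAP gates: 0 (omitted)
Total = 141 + 9870
= 10011

10011


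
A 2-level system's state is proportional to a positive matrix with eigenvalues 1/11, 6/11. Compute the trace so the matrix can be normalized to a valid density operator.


tr(M) = sum of eigenvalues
= 1/11 + 6/11
= 7/11
= 0.6364

0.6364


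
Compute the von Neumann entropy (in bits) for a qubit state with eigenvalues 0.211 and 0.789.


S = -p*log2(p) - (1-p)*log2(1-p)
p = 0.2110, 1-p = 0.7890
= -0.2110 * log2(0.2110) - 0.7890 * log2(0.7890)
= -(-0.4736) - (-0.2698)
= 0.7434

0.7434


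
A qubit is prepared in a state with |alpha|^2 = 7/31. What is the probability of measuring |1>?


|alpha|^2 = 7/31 = 0.2258
|beta|^2 = 1 - 7/31 = 24/31 = 0.7742
P(|1>) = |beta|^2 = 0.7742

0.7742


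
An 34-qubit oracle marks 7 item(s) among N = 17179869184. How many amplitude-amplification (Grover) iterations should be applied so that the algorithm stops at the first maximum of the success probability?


After j Grover iterations the success probability is P(j) = sin^2((2j+1)*theta), where sin(theta) = sqrt(k/N).
N = 2^34 = 17179869184, k = 7
sin(theta) = sqrt(k/N) = 2.018548058e-05
theta = arcsin(sqrt(k/N)) = 2.018548059e-05 rad
P(j) reaches its first maximum when (2j+1)*theta is as close as possible to pi/2, i.e. j = round(pi/(4*theta) - 1/2).
pi/(4*theta) - 1/2 = 38908.5644
(For comparison, the common estimate pi/4 * sqrt(N/k) = 38909.0644; the exact maximiser is used here.)
Optimal iterations = 38909

38909


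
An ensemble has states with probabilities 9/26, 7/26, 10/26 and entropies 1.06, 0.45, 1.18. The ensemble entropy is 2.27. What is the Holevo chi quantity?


chi = S(rho) - sum_i p_i * S(rho_i)
Weighted entropy = 9/26 * 1.06 + 7/26 * 0.45 + 10/26 * 1.18
= 0.9419
chi = 2.27 - 0.9419
= 1.3281

1.3281


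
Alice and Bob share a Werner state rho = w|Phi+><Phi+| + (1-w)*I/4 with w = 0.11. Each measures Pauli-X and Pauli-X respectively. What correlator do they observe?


|Phi+> = (|00> + |11>)/sqrt(2)
For the pure Bell state, <X_A X_B> = +1 (Bell-state Pauli correlator).
The maximally-mixed part I/4 has tr(I/4 * P tensor P) = 0 for any traceless Pauli P.
So <X_A X_B>_rho = w * (+1) + (1 - w) * 0
= 0.11 * (+1)
= 0.1100

0.1100


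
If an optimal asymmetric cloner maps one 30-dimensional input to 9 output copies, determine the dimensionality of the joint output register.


Output space = H^(tensor 9) where dim(H) = 30
dim = 30^9
= 900 (after 2 factors)
= 27000 (after 3 factors)
= 810000 (after 4 factors)
= 24300000 (after 5 factors)
= 729000000 (after 6 factors)
= 21870000000 (after 7 factors)
= 656100000000 (after 8 factors)
= 19683000000000 (after 9 factors)
= 19683000000000

19683000000000


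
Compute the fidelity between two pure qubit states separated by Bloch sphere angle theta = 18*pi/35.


For states separated by angle theta on Bloch sphere:
F = cos^2(theta/2)
theta = 18*pi/35 = 1.6157
theta/2 = 0.8078
cos(theta/2) = 0.6911
F = 0.4776

0.4776


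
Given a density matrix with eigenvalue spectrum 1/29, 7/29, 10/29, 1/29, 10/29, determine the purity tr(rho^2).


tr(rho^2) = sum of eigenvalues squared
= (1/29)^2 + (7/29)^2 + (10/29)^2 + (1/29)^2 + (10/29)^2
= (1 + 49 + 100 + 1 + 100) / 841
= 251/841
= 0.2985

0.2985


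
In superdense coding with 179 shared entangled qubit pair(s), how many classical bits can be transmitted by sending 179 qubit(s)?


Superdense coding allows 2 classical bits per shared entangled pair.
179 pair(s) -> 2 * 179 = 358 classical bits

358


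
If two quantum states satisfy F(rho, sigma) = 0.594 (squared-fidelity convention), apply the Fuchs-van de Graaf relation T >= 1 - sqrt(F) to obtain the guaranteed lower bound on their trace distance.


Fuchs-van de Graaf (squared-fidelity convention): 1 - sqrt(F) <= T <= sqrt(1 - F).
Lower bound: T >= 1 - sqrt(F)
sqrt(F) = sqrt(0.594) = 0.7707
T >= 1 - 0.7707
T >= 0.2293

0.2293


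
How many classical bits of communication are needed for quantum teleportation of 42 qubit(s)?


Quantum teleportation requires 2 classical bits per qubit teleported.
42 qubit(s) -> 2 * 42 = 84 classical bits

84


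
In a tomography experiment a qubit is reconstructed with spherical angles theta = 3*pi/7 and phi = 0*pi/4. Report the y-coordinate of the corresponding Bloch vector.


theta = 1.3464, phi = 0.0000
r_y = sin(theta)*sin(phi) = 0.9749 * 0.0000
r_y = 0.0000

0.0000


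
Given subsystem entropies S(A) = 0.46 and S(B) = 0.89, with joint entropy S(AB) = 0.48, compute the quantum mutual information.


I(A:B) = S(A) + S(B) - S(AB)
= 0.46 + 0.89 - 0.48
= 0.8700

0.8700


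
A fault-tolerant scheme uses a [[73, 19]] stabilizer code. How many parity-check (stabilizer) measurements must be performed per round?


For an [[n,k]] stabilizer code:
Number of stabilizer generators = n - k
= 73 - 19
= 54

54


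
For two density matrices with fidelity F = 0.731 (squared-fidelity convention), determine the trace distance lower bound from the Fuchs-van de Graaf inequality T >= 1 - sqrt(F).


Fuchs-van de Graaf (squared-fidelity convention): 1 - sqrt(F) <= T <= sqrt(1 - F).
Lower bound: T >= 1 - sqrt(F)
sqrt(F) = sqrt(0.731) = 0.8550
T >= 1 - 0.8550
T >= 0.1450

0.1450


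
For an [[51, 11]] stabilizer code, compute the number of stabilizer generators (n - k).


For an [[n,k]] stabilizer code:
Number of stabilizer generators = n - k
= 51 - 11
= 40

40


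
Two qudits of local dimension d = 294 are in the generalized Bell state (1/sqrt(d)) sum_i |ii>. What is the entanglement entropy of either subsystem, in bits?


For a maximally entangled state in d x d:
S = log2(d) = log2(294)
= 8.1997

8.1997


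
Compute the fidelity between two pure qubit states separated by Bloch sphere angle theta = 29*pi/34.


For states separated by angle theta on Bloch sphere:
F = cos^2(theta/2)
theta = 29*pi/34 = 2.6796
theta/2 = 1.3398
cos(theta/2) = 0.2290
F = 0.0524

0.0524


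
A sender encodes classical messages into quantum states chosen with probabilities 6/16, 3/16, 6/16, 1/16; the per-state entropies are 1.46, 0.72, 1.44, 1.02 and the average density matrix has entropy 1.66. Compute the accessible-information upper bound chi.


chi = S(rho) - sum_i p_i * S(rho_i)
Weighted entropy = 6/16 * 1.46 + 3/16 * 0.72 + 6/16 * 1.44 + 1/16 * 1.02
= 1.2863
chi = 1.66 - 1.2863
= 0.3737

0.3737


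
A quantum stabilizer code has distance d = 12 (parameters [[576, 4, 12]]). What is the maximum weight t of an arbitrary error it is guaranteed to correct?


Code parameters: [[576, 4, 12]], distance d = 12.
Number of correctable errors = floor((d-1)/2)
= floor((12 - 1)/2)
= floor(11/2)
= 5

5


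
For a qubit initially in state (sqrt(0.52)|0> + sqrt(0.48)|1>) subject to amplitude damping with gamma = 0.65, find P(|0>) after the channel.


For amplitude damping with parameter gamma on state sqrt(a)|0> + sqrt(b)|1>:
alpha^2 = 0.52, beta^2 = 0.48
P(|0>) = alpha^2 + gamma * beta^2
= 0.52 + 0.65 * 0.48
= 0.52 + 0.3120
= 0.8320

0.8320


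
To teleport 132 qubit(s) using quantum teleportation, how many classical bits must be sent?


Quantum teleportation requires 2 classical bits per qubit teleported.
132 qubit(s) -> 2 * 132 = 264 classical bits

264


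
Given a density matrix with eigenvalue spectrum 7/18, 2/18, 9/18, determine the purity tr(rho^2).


tr(rho^2) = sum of eigenvalues squared
= (7/18)^2 + (2/18)^2 + (9/18)^2
= (49 + 4 + 81) / 324
= 134/324
= 0.4136

0.4136


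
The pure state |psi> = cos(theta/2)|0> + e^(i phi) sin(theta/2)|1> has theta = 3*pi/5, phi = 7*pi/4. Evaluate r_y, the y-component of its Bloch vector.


theta = 1.8850, phi = 5.4978
r_y = sin(theta)*sin(phi) = 0.9511 * -0.7071
r_y = -0.6725

-0.6725


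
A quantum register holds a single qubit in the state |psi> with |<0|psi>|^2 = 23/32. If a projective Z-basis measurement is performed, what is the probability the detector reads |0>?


|alpha|^2 = 23/32 = 0.7188
|beta|^2 = 1 - 23/32 = 9/32 = 0.2812
P(|0>) = |alpha|^2 = 0.7188

0.7188


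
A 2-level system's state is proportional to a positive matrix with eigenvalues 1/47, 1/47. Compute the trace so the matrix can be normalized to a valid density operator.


tr(M) = sum of eigenvalues
= 1/47 + 1/47
= 2/47
= 0.0426

0.0426


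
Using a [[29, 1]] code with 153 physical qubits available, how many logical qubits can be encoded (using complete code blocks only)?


Each code block uses 29 physical qubits for 1 logical qubit(s).
Number of complete blocks = floor(153 / 29) = 5
Logical qubits = 5 * 1
= 5

5


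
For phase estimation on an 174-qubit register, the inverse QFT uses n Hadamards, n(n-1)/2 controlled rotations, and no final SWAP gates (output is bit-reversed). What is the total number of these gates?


Hadamard gates: 174
Controlled rotations: n*(n-1)/2 = 174*173/2 = 15051
SWAP gates: 0 (omitted)
Total = 174 + 15051
= 15225

15225


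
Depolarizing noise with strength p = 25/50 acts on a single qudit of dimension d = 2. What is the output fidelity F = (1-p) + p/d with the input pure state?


F = (1-p) + p/d
= (1 - 0.5000) + 0.5000/2
= 0.5000 + 0.2500
= 0.7500

0.7500


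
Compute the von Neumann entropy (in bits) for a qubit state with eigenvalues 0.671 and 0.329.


S = -p*log2(p) - (1-p)*log2(1-p)
p = 0.6710, 1-p = 0.3290
= -0.6710 * log2(0.6710) - 0.3290 * log2(0.3290)
= -(-0.3862) - (-0.5277)
= 0.9139

0.9139


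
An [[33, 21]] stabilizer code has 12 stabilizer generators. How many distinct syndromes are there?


Each stabilizer generator gives a binary (+1 or -1) measurement outcome.
With 12 independent generators:
Total syndromes = 2^12
= 4096

4096


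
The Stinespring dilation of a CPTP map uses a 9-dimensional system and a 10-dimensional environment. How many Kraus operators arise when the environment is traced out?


Tracing out the environment in an orthonormal basis {|i>_E} gives Kraus operators K_i = <i|_E U |0>_E.
Number of Kraus operators = dim(H_env) = d_env
= 10

10


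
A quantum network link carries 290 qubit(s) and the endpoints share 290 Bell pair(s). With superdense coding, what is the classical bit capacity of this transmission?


Superdense coding allows 2 classical bits per shared entangled pair.
290 pair(s) -> 2 * 290 = 580 classical bits

580


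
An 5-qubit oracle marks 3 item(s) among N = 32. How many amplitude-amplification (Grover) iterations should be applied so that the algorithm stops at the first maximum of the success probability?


After j Grover iterations the success probability is P(j) = sin^2((2j+1)*theta), where sin(theta) = sqrt(k/N).
N = 2^5 = 32, k = 3
sin(theta) = sqrt(k/N) = 0.3061862178
theta = arcsin(sqrt(k/N)) = 0.3111842443 rad
P(j) reaches its first maximum when (2j+1)*theta is as close as possible to pi/2, i.e. j = round(pi/(4*theta) - 1/2).
pi/(4*theta) - 1/2 = 2.0239
(For comparison, the common estimate pi/4 * sqrt(N/k) = 2.5651; the exact maximiser is used here.)
Optimal iterations = 2

2


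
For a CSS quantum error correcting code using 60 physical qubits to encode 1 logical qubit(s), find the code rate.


Code rate R = k/n
= 1/60
= 0.0167

0.0167


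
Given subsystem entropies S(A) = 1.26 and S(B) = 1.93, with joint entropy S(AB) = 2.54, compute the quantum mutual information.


I(A:B) = S(A) + S(B) - S(AB)
= 1.26 + 1.93 - 2.54
= 0.6500

0.6500


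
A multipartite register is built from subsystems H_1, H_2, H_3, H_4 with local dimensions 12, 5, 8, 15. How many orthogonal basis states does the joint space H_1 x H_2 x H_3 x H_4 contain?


dim(H_1 x H_2 x H_3 x H_4) = 12 * 5 * 8 * 15
= 60 * 8 * 15
= 480 * 15
= 7200

7200


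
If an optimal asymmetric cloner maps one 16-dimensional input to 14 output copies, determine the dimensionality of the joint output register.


Output space = H^(tensor 14) where dim(H) = 16
dim = 16^14
= 256 (after 2 factors)
= 4096 (after 3 factors)
= 65536 (after 4 factors)
= 1048576 (after 5 factors)
= 16777216 (after 6 factors)
= 268435456 (after 7 factors)
= 4294967296 (after 8 factors)
= 68719476736 (after 9 factors)
= 1099511627776 (after 10 factors)
= 17592186044416 (after 11 factors)
= 281474976710656 (after 12 factors)
= 4503599627370496 (after 13 factors)
= 72057594037927936 (after 14 factors)
= 72057594037927936

72057594037927936


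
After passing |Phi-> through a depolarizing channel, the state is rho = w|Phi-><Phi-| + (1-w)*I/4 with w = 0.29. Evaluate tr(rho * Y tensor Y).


|Phi-> = (|00> - |11>)/sqrt(2)
For the pure Bell state, <Y_A Y_B> = +1 (Bell-state Pauli correlator).
The maximally-mixed part I/4 has tr(I/4 * P tensor P) = 0 for any traceless Pauli P.
So <Y_A Y_B>_rho = w * (+1) + (1 - w) * 0
= 0.29 * (+1)
= 0.2900

0.2900


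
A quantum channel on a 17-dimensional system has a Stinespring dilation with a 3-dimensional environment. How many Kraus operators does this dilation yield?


Tracing out the environment in an orthonormal basis {|i>_E} gives Kraus operators K_i = <i|_E U |0>_E.
Number of Kraus operators = dim(H_env) = d_env
= 3

3


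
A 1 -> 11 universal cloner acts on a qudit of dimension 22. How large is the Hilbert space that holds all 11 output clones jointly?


Output space = H^(tensor 11) where dim(H) = 22
dim = 22^11
= 484 (after 2 factors)
= 10648 (after 3 factors)
= 234256 (after 4 factors)
= 5153632 (after 5 factors)
= 113379904 (after 6 factors)
= 2494357888 (after 7 factors)
= 54875873536 (after 8 factors)
= 1207269217792 (after 9 factors)
= 26559922791424 (after 10 factors)
= 584318301411328 (after 11 factors)
= 584318301411328

584318301411328


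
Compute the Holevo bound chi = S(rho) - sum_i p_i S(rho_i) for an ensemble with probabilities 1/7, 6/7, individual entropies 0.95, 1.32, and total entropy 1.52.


chi = S(rho) - sum_i p_i * S(rho_i)
Weighted entropy = 1/7 * 0.95 + 6/7 * 1.32
= 1.2671
chi = 1.52 - 1.2671
= 0.2529

0.2529


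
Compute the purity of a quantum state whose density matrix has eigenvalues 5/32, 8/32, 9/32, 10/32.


tr(rho^2) = sum of eigenvalues squared
= (5/32)^2 + (8/32)^2 + (9/32)^2 + (10/32)^2
= (25 + 64 + 81 + 100) / 1024
= 270/1024
= 0.2637

0.2637


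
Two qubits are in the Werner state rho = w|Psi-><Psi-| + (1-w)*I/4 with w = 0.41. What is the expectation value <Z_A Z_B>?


|Psi-> = (|01> - |10>)/sqrt(2)
For the pure Bell state, <Z_A Z_B> = -1 (Bell-state Pauli correlator).
The maximally-mixed part I/4 has tr(I/4 * P tensor P) = 0 for any traceless Pauli P.
So <Z_A Z_B>_rho = w * (-1) + (1 - w) * 0
= 0.41 * (-1)
= -0.4100

-0.4100


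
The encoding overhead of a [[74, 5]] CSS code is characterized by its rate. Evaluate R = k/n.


Code rate R = k/n
= 5/74
= 0.0676

0.0676


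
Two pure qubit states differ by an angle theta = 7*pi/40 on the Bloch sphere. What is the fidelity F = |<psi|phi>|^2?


For states separated by angle theta on Bloch sphere:
F = cos^2(theta/2)
theta = 7*pi/40 = 0.5498
theta/2 = 0.2749
cos(theta/2) = 0.9625
F = 0.9263

0.9263


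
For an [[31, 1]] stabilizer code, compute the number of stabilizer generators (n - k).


For an [[n,k]] stabilizer code:
Number of stabilizer generators = n - k
= 31 - 1
= 30

30


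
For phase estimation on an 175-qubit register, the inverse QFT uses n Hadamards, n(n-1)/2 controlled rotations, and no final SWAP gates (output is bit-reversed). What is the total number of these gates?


Hadamard gates: 175
Controlled rotations: n*(n-1)/2 = 175*174/2 = 15225
SWAP gates: 0 (omitted)
Total = 175 + 15225
= 15400

15400


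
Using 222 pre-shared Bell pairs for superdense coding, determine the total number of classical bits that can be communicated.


Superdense coding allows 2 classical bits per shared entangled pair.
222 pair(s) -> 2 * 222 = 444 classical bits

444


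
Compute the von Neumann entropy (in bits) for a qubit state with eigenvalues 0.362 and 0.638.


S = -p*log2(p) - (1-p)*log2(1-p)
p = 0.3620, 1-p = 0.6380
= -0.3620 * log2(0.3620) - 0.6380 * log2(0.6380)
= -(-0.5307) - (-0.4137)
= 0.9443

0.9443


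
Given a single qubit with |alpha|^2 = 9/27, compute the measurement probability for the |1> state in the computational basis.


|alpha|^2 = 9/27 = 0.3333
|beta|^2 = 1 - 9/27 = 18/27 = 0.6667
P(|1>) = |beta|^2 = 0.6667

0.6667


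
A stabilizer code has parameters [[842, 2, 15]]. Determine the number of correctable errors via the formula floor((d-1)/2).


Code parameters: [[842, 2, 15]], distance d = 15.
Number of correctable errors = floor((d-1)/2)
= floor((15 - 1)/2)
= floor(14/2)
= 7

7


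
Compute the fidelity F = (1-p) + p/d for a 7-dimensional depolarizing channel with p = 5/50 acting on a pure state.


F = (1-p) + p/d
= (1 - 0.1000) + 0.1000/7
= 0.9000 + 0.0143
= 0.9143

0.9143


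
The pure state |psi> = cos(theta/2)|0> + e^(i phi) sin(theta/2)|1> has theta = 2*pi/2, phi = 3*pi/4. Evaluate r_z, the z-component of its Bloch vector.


theta = 3.1416, phi = 2.3562
r_z = cos(theta) = -1.0000

-1.0000


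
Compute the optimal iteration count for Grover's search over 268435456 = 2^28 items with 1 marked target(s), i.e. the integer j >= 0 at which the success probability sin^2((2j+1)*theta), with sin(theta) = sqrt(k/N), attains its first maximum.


After j Grover iterations the success probability is P(j) = sin^2((2j+1)*theta), where sin(theta) = sqrt(k/N).
N = 2^28 = 268435456, k = 1
sin(theta) = sqrt(k/N) = 6.103515625e-05
theta = arcsin(sqrt(k/N)) = 6.103515629e-05 rad
P(j) reaches its first maximum when (2j+1)*theta is as close as possible to pi/2, i.e. j = round(pi/(4*theta) - 1/2).
pi/(4*theta) - 1/2 = 12867.4635
(For comparison, the common estimate pi/4 * sqrt(N/k) = 12867.9635; the exact maximiser is used here.)
Optimal iterations = 12867

12867


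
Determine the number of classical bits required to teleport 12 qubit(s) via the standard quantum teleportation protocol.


Quantum teleportation requires 2 classical bits per qubit teleported.
12 qubit(s) -> 2 * 12 = 24 classical bits

24


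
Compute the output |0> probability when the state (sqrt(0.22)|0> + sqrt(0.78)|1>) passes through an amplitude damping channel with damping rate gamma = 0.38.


For amplitude damping with parameter gamma on state sqrt(a)|0> + sqrt(b)|1>:
alpha^2 = 0.22, beta^2 = 0.78
P(|0>) = alpha^2 + gamma * beta^2
= 0.22 + 0.38 * 0.78
= 0.22 + 0.2964
= 0.5164

0.5164


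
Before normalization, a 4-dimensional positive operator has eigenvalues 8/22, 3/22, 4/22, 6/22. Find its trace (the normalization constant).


tr(M) = sum of eigenvalues
= 8/22 + 3/22 + 4/22 + 6/22
= 21/22
= 0.9545

0.9545


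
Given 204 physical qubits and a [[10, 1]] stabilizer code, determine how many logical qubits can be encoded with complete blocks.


Each code block uses 10 physical qubits for 1 logical qubit(s).
Number of complete blocks = floor(204 / 10) = 20
Logical qubits = 20 * 1
= 20

20


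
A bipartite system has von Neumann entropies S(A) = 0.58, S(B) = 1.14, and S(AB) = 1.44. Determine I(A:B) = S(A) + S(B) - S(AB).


I(A:B) = S(A) + S(B) - S(AB)
= 0.58 + 1.14 - 1.44
= 0.2800

0.2800


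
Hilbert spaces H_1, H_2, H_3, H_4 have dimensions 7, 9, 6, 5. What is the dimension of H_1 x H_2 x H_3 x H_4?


dim(H_1 x H_2 x H_3 x H_4) = 7 * 9 * 6 * 5
= 63 * 6 * 5
= 378 * 5
= 1890

1890


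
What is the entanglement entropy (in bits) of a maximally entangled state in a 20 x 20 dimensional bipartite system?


For a maximally entangled state in d x d:
S = log2(d) = log2(20)
= 4.3219

4.3219


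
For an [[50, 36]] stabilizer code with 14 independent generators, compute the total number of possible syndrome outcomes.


Each stabilizer generator gives a binary (+1 or -1) measurement outcome.
With 14 independent generators:
Total syndromes = 2^14
= 16384

16384


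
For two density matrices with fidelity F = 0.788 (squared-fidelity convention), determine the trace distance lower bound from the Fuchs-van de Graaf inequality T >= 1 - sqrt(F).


Fuchs-van de Graaf (squared-fidelity convention): 1 - sqrt(F) <= T <= sqrt(1 - F).
Lower bound: T >= 1 - sqrt(F)
sqrt(F) = sqrt(0.788) = 0.8877
T >= 1 - 0.8877
T >= 0.1123

0.1123


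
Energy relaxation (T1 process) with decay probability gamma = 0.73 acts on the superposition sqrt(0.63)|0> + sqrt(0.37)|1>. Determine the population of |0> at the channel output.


For amplitude damping with parameter gamma on state sqrt(a)|0> + sqrt(b)|1>:
alpha^2 = 0.63, beta^2 = 0.37
P(|0>) = alpha^2 + gamma * beta^2
= 0.63 + 0.73 * 0.37
= 0.63 + 0.2701
= 0.9001

0.9001


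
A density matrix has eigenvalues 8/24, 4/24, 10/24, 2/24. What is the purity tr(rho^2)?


tr(rho^2) = sum of eigenvalues squared
= (8/24)^2 + (4/24)^2 + (10/24)^2 + (2/24)^2
= (64 + 16 + 100 + 4) / 576
= 184/576
= 0.3194

0.3194


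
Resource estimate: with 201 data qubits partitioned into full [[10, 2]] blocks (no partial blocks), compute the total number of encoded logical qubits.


Each code block uses 10 physical qubits for 2 logical qubit(s).
Number of complete blocks = floor(201 / 10) = 20
Logical qubits = 20 * 2
= 40

40


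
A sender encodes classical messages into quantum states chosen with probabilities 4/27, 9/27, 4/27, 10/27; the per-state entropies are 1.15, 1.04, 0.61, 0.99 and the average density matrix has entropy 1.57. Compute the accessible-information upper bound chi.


chi = S(rho) - sum_i p_i * S(rho_i)
Weighted entropy = 4/27 * 1.15 + 9/27 * 1.04 + 4/27 * 0.61 + 10/27 * 0.99
= 0.9741
chi = 1.57 - 0.9741
= 0.5959

0.5959


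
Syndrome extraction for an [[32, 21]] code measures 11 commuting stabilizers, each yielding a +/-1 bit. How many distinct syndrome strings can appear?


Each stabilizer generator gives a binary (+1 or -1) measurement outcome.
With 11 independent generators:
Total syndromes = 2^11
= 2048

2048


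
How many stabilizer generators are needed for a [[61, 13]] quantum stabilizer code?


For an [[n,k]] stabilizer code:
Number of stabilizer generators = n - k
= 61 - 13
= 48

48


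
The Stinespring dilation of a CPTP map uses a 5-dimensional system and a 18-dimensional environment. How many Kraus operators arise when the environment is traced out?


Tracing out the environment in an orthonormal basis {|i>_E} gives Kraus operators K_i = <i|_E U |0>_E.
Number of Kraus operators = dim(H_env) = d_env
= 18

18


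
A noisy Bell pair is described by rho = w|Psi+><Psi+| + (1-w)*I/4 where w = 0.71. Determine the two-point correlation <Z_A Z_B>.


|Psi+> = (|01> + |10>)/sqrt(2)
For the pure Bell state, <Z_A Z_B> = -1 (Bell-state Pauli correlator).
The maximally-mixed part I/4 has tr(I/4 * P tensor P) = 0 for any traceless Pauli P.
So <Z_A Z_B>_rho = w * (-1) + (1 - w) * 0
= 0.71 * (-1)
= -0.7100

-0.7100


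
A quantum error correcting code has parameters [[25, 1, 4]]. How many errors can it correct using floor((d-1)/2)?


Code parameters: [[25, 1, 4]], distance d = 4.
Number of correctable errors = floor((d-1)/2)
= floor((4 - 1)/2)
= floor(3/2)
= 1

1


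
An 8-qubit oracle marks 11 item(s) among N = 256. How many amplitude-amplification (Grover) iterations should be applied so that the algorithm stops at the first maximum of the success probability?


After j Grover iterations the success probability is P(j) = sin^2((2j+1)*theta), where sin(theta) = sqrt(k/N).
N = 2^8 = 256, k = 11
sin(theta) = sqrt(k/N) = 0.2072890494
theta = arcsin(sqrt(k/N)) = 0.2088030017 rad
P(j) reaches its first maximum when (2j+1)*theta is as close as possible to pi/2, i.e. j = round(pi/(4*theta) - 1/2).
pi/(4*theta) - 1/2 = 3.2614
(For comparison, the common estimate pi/4 * sqrt(N/k) = 3.7889; the exact maximiser is used here.)
Optimal iterations = 3

3


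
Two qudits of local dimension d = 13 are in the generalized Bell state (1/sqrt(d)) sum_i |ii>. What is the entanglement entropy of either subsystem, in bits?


For a maximally entangled state in d x d:
S = log2(d) = log2(13)
= 3.7004

3.7004


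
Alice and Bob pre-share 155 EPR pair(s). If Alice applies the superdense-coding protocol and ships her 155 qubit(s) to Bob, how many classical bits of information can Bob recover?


Superdense coding allows 2 classical bits per shared entangled pair.
155 pair(s) -> 2 * 155 = 310 classical bits

310


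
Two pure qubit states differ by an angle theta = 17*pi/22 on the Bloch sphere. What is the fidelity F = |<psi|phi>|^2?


For states separated by angle theta on Bloch sphere:
F = cos^2(theta/2)
theta = 17*pi/22 = 2.4276
theta/2 = 1.2138
cos(theta/2) = 0.3495
F = 0.1221

0.1221


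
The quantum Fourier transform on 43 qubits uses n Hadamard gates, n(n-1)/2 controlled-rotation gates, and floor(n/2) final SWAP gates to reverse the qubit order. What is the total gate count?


Hadamard gates: 43
Controlled rotations: n*(n-1)/2 = 43*42/2 = 903
SWAP gates: floor(n/2) = floor(43/2) = 21
Total = 43 + 903 + 21
= 967

967


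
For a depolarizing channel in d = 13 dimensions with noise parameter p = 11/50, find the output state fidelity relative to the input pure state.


F = (1-p) + p/d
= (1 - 0.2200) + 0.2200/13
= 0.7800 + 0.0169
= 0.7969

0.7969


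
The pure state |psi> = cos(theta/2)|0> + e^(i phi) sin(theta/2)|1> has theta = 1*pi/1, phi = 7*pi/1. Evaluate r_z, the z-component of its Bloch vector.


theta = 3.1416, phi = 21.9911
r_z = cos(theta) = -1.0000

-1.0000


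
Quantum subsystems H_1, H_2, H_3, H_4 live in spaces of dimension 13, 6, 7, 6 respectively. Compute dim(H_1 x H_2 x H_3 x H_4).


dim(H_1 x H_2 x H_3 x H_4) = 13 * 6 * 7 * 6
= 78 * 7 * 6
= 546 * 6
= 3276

3276


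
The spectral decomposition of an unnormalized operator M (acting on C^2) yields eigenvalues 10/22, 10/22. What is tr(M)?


tr(M) = sum of eigenvalues
= 10/22 + 10/22
= 20/22
= 0.9091

0.9091


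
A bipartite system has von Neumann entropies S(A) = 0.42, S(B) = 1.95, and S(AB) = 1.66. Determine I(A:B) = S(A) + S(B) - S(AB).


I(A:B) = S(A) + S(B) - S(AB)
= 0.42 + 1.95 - 1.66
= 0.7100

0.7100


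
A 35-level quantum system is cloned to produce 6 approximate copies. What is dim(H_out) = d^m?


Output space = H^(tensor 6) where dim(H) = 35
dim = 35^6
= 1225 (after 2 factors)
= 42875 (after 3 factors)
= 1500625 (after 4 factors)
= 52521875 (after 5 factors)
= 1838265625 (after 6 factors)
= 1838265625

1838265625


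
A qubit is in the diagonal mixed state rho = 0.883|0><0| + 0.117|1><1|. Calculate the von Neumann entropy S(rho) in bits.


S = -p*log2(p) - (1-p)*log2(1-p)
p = 0.8830, 1-p = 0.1170
= -0.8830 * log2(0.8830) - 0.1170 * log2(0.1170)
= -(-0.1585) - (-0.3622)
= 0.5207

0.5207


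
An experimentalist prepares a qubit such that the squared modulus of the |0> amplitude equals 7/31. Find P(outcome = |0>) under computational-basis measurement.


|alpha|^2 = 7/31 = 0.2258
|beta|^2 = 1 - 7/31 = 24/31 = 0.7742
P(|0>) = |alpha|^2 = 0.2258

0.2258


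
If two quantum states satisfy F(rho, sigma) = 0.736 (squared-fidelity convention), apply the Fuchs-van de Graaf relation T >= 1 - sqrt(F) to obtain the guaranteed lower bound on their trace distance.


Fuchs-van de Graaf (squared-fidelity convention): 1 - sqrt(F) <= T <= sqrt(1 - F).
Lower bound: T >= 1 - sqrt(F)
sqrt(F) = sqrt(0.736) = 0.8579
T >= 1 - 0.8579
T >= 0.1421

0.1421


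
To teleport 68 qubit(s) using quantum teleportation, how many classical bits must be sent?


Quantum teleportation requires 2 classical bits per qubit teleported.
68 qubit(s) -> 2 * 68 = 136 classical bits

136


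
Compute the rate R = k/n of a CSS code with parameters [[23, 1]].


Code rate R = k/n
= 1/23
= 0.0435

0.0435


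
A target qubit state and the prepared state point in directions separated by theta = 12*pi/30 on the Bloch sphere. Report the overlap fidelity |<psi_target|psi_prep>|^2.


For states separated by angle theta on Bloch sphere:
F = cos^2(theta/2)
theta = 12*pi/30 = 1.2566
theta/2 = 0.6283
cos(theta/2) = 0.8090
F = 0.6545

0.6545


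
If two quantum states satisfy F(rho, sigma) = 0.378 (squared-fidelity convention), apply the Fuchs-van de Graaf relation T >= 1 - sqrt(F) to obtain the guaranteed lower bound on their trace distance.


Fuchs-van de Graaf (squared-fidelity convention): 1 - sqrt(F) <= T <= sqrt(1 - F).
Lower bound: T >= 1 - sqrt(F)
sqrt(F) = sqrt(0.378) = 0.6148
T >= 1 - 0.6148
T >= 0.3852

0.3852


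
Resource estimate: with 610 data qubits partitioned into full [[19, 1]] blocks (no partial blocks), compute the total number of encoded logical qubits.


Each code block uses 19 physical qubits for 1 logical qubit(s).
Number of complete blocks = floor(610 / 19) = 32
Logical qubits = 32 * 1
= 32

32


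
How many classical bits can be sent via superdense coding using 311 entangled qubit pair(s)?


Superdense coding allows 2 classical bits per shared entangled pair.
311 pair(s) -> 2 * 311 = 622 classical bits

622


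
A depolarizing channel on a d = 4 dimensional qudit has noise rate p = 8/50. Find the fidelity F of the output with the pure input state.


F = (1-p) + p/d
= (1 - 0.1600) + 0.1600/4
= 0.8400 + 0.0400
= 0.8800

0.8800


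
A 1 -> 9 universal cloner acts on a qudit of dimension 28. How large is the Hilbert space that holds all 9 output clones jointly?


Output space = H^(tensor 9) where dim(H) = 28
dim = 28^9
= 784 (after 2 factors)
= 21952 (after 3 factors)
= 614656 (after 4 factors)
= 17210368 (after 5 factors)
= 481890304 (after 6 factors)
= 13492928512 (after 7 factors)
= 377801998336 (after 8 factors)
= 10578455953408 (after 9 factors)
= 10578455953408

10578455953408


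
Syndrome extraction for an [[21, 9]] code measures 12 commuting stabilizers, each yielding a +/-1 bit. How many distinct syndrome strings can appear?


Each stabilizer generator gives a binary (+1 or -1) measurement outcome.
With 12 independent generators:
Total syndromes = 2^12
= 4096

4096


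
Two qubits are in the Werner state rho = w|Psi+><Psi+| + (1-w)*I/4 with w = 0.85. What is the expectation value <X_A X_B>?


|Psi+> = (|01> + |10>)/sqrt(2)
For the pure Bell state, <X_A X_B> = +1 (Bell-state Pauli correlator).
The maximally-mixed part I/4 has tr(I/4 * P tensor P) = 0 for any traceless Pauli P.
So <X_A X_B>_rho = w * (+1) + (1 - w) * 0
= 0.85 * (+1)
= 0.8500

0.8500


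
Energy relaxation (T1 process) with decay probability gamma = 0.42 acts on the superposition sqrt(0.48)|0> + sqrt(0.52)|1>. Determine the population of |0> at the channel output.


For amplitude damping with parameter gamma on state sqrt(a)|0> + sqrt(b)|1>:
alpha^2 = 0.48, beta^2 = 0.52
P(|0>) = alpha^2 + gamma * beta^2
= 0.48 + 0.42 * 0.52
= 0.48 + 0.2184
= 0.6984

0.6984


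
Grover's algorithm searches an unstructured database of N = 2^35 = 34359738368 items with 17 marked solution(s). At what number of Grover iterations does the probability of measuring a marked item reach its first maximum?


After j Grover iterations the success probability is P(j) = sin^2((2j+1)*theta), where sin(theta) = sqrt(k/N).
N = 2^35 = 34359738368, k = 17
sin(theta) = sqrt(k/N) = 2.224331625e-05
theta = arcsin(sqrt(k/N)) = 2.224331625e-05 rad
P(j) reaches its first maximum when (2j+1)*theta is as close as possible to pi/2, i.e. j = round(pi/(4*theta) - 1/2).
pi/(4*theta) - 1/2 = 35308.9006
(For comparison, the common estimate pi/4 * sqrt(N/k) = 35309.4006; the exact maximiser is used here.)
Optimal iterations = 35309

35309


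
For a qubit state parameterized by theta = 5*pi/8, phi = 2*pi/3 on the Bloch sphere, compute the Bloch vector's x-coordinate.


theta = 1.9635, phi = 2.0944
r_x = sin(theta)*cos(phi) = 0.9239 * -0.5000
r_x = -0.4619

-0.4619


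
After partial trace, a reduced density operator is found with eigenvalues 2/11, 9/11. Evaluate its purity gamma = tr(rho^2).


tr(rho^2) = sum of eigenvalues squared
= (2/11)^2 + (9/11)^2
= (4 + 81) / 121
= 85/121
= 0.7025

0.7025


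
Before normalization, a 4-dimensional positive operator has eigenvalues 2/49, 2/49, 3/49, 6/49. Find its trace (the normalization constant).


tr(M) = sum of eigenvalues
= 2/49 + 2/49 + 3/49 + 6/49
= 13/49
= 0.2653

0.2653


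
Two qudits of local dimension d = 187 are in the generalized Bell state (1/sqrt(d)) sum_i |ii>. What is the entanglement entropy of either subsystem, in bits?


For a maximally entangled state in d x d:
S = log2(d) = log2(187)
= 7.5469

7.5469


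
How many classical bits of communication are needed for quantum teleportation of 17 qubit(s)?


Quantum teleportation requires 2 classical bits per qubit teleported.
17 qubit(s) -> 2 * 17 = 34 classical bits

34


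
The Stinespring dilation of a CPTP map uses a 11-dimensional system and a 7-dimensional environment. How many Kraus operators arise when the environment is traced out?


Tracing out the environment in an orthonormal basis {|i>_E} gives Kraus operators K_i = <i|_E U |0>_E.
Number of Kraus operators = dim(H_env) = d_env
= 7

7


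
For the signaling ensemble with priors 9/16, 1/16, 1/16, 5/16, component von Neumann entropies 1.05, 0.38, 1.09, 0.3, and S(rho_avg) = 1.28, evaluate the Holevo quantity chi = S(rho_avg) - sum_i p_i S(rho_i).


chi = S(rho) - sum_i p_i * S(rho_i)
Weighted entropy = 9/16 * 1.05 + 1/16 * 0.38 + 1/16 * 1.09 + 5/16 * 0.3
= 0.7763
chi = 1.28 - 0.7763
= 0.5037

0.5037


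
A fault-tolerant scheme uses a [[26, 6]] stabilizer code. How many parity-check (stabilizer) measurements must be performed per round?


For an [[n,k]] stabilizer code:
Number of stabilizer generators = n - k
= 26 - 6
= 20

20


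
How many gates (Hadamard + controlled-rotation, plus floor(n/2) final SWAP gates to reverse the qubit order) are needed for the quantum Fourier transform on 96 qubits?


Hadamard gates: 96
Controlled rotations: n*(n-1)/2 = 96*95/2 = 4560
SWAP gates: floor(n/2) = floor(96/2) = 48
Total = 96 + 4560 + 48
= 4704

4704


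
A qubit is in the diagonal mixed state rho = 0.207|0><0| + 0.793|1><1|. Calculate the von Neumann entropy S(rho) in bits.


S = -p*log2(p) - (1-p)*log2(1-p)
p = 0.2070, 1-p = 0.7930
= -0.2070 * log2(0.2070) - 0.7930 * log2(0.7930)
= -(-0.4704) - (-0.2653)
= 0.7357

0.7357


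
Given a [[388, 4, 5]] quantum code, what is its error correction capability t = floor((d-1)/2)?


Code parameters: [[388, 4, 5]], distance d = 5.
Number of correctable errors = floor((d-1)/2)
= floor((5 - 1)/2)
= floor(4/2)
= 2

2


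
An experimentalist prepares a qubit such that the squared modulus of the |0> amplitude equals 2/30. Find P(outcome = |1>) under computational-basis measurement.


|alpha|^2 = 2/30 = 0.0667
|beta|^2 = 1 - 2/30 = 28/30 = 0.9333
P(|1>) = |beta|^2 = 0.9333

0.9333


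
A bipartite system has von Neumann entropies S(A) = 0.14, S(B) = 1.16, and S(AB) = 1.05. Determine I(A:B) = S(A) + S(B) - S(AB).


I(A:B) = S(A) + S(B) - S(AB)
= 0.14 + 1.16 - 1.05
= 0.2500

0.2500


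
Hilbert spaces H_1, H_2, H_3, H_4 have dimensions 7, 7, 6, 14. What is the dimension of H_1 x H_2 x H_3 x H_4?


dim(H_1 x H_2 x H_3 x H_4) = 7 * 7 * 6 * 14
= 49 * 6 * 14
= 294 * 14
= 4116

4116


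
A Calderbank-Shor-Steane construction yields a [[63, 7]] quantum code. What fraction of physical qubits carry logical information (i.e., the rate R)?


Code rate R = k/n
= 7/63
= 0.1111

0.1111


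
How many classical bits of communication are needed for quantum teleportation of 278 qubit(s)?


Quantum teleportation requires 2 classical bits per qubit teleported.
278 qubit(s) -> 2 * 278 = 556 classical bits

556


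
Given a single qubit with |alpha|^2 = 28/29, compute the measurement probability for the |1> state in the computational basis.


|alpha|^2 = 28/29 = 0.9655
|beta|^2 = 1 - 28/29 = 1/29 = 0.0345
P(|1>) = |beta|^2 = 0.0345

0.0345


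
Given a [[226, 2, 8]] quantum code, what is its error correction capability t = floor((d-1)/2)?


Code parameters: [[226, 2, 8]], distance d = 8.
Number of correctable errors = floor((d-1)/2)
= floor((8 - 1)/2)
= floor(7/2)
= 3

3


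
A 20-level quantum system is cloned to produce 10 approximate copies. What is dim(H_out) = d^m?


Output space = H^(tensor 10) where dim(H) = 20
dim = 20^10
= 400 (after 2 factors)
= 8000 (after 3 factors)
= 160000 (after 4 factors)
= 3200000 (after 5 factors)
= 64000000 (after 6 factors)
= 1280000000 (after 7 factors)
= 25600000000 (after 8 factors)
= 512000000000 (after 9 factors)
= 10240000000000 (after 10 factors)
= 10240000000000

10240000000000


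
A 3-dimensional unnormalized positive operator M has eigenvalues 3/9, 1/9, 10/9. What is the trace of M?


tr(M) = sum of eigenvalues
= 3/9 + 1/9 + 10/9
= 14/9
= 1.5556

1.5556


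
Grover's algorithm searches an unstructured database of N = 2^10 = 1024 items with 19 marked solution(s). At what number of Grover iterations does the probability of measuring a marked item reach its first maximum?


After j Grover iterations the success probability is P(j) = sin^2((2j+1)*theta), where sin(theta) = sqrt(k/N).
N = 2^10 = 1024, k = 19
sin(theta) = sqrt(k/N) = 0.136215592
theta = arcsin(sqrt(k/N)) = 0.1366403881 rad
P(j) reaches its first maximum when (2j+1)*theta is as close as possible to pi/2, i.e. j = round(pi/(4*theta) - 1/2).
pi/(4*theta) - 1/2 = 5.2479
(For comparison, the common estimate pi/4 * sqrt(N/k) = 5.7658; the exact maximiser is used here.)
Optimal iterations = 5

5


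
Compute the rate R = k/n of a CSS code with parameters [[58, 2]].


Code rate R = k/n
= 2/58
= 0.0345

0.0345


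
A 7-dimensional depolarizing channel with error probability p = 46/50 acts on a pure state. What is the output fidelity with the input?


F = (1-p) + p/d
= (1 - 0.9200) + 0.9200/7
= 0.0800 + 0.1314
= 0.2114

0.2114


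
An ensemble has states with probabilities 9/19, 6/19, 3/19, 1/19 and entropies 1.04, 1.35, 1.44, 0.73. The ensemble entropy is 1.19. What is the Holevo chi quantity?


chi = S(rho) - sum_i p_i * S(rho_i)
Weighted entropy = 9/19 * 1.04 + 6/19 * 1.35 + 3/19 * 1.44 + 1/19 * 0.73
= 1.1847
chi = 1.19 - 1.1847
= 0.0053

0.0053
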